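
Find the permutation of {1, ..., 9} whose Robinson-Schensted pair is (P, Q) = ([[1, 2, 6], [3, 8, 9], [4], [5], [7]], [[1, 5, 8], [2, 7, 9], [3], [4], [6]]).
Reverse the RSK construction: for i from n down to 1, find the cell of Q containing i, remove the entry at that cell from P, and reverse-bump it up through P; the value ejected from row 1 is w(i).

Step i=9: Q has 9 at row 2, column 3; remove 9 from row 2 of P and reverse-bump: 9 enters row 1 and ejects 6. So w(9) = 6. P is now [[1, 2, 9], [3, 8], [4], [5], [7]].
Step i=8: Q has 8 at row 1, column 3; remove that cell from P, ejecting 9. So w(8) = 9. P is now [[1, 2], [3, 8], [4], [5], [7]].
Step i=7: Q has 7 at row 2, column 2; remove 8 from row 2 of P and reverse-bump: 8 enters row 1 and ejects 2. So w(7) = 2. P is now [[1, 8], [3], [4], [5], [7]].
Step i=6: Q has 6 at row 5, column 1; remove 7 from row 5 of P and reverse-bump: 7 enters row 4 and ejects 5; 5 enters row 3 and ejects 4; 4 enters row 2 and ejects 3; 3 enters row 1 and ejects 1. So w(6) = 1. P is now [[3, 8], [4], [5], [7]].
Step i=5: Q has 5 at row 1, column 2; remove that cell from P, ejecting 8. So w(5) = 8. P is now [[3], [4], [5], [7]].
Step i=4: Q has 4 at row 4, column 1; remove 7 from row 4 of P and reverse-bump: 7 enters row 3 and ejects 5; 5 enters row 2 and ejects 4; 4 enters row 1 and ejects 3. So w(4) = 3. P is now [[4], [5], [7]].
Step i=3: Q has 3 at row 3, column 1; remove 7 from row 3 of P and reverse-bump: 7 enters row 2 and ejects 5; 5 enters row 1 and ejects 4. So w(3) = 4. P is now [[5], [7]].
Step i=2: Q has 2 at row 2, column 1; remove 7 from row 2 of P and reverse-bump: 7 enters row 1 and ejects 5. So w(2) = 5. P is now [[7]].
Step i=1: Q has 1 at row 1, column 1; remove that cell from P, ejecting 7. So w(1) = 7. P is now [].

So w = 7 5 4 3 8 1 2 9 6.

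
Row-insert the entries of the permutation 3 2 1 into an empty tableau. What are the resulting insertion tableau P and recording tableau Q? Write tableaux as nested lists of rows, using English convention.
P = [[1], [2], [3]], Q = [[1], [2], [3]]

Insert each entry of the permutation into P by Schensted row insertion, recording in Q the position of each new cell.

Insert 3: appended to row 1. P = [[3]].
Insert 2: 2 bumps 3 from row 1; 3 starts row 2. P = [[2], [3]].
Insert 1: 1 bumps 2 from row 1; 2 bumps 3 from row 2; 3 starts row 3. P = [[1], [2], [3]].

So P = [[1], [2], [3]], Q = [[1], [2], [3]].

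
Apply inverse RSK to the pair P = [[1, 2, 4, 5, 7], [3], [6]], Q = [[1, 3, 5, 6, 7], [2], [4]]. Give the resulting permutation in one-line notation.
Reverse RSK: for i = n, n-1, ..., 1, locate i in Q, remove the corresponding corner cell from P, and reverse-bump its entry up through P; the value ejected from row 1 is w(i).

So w = 6 1 3 2 4 5 7.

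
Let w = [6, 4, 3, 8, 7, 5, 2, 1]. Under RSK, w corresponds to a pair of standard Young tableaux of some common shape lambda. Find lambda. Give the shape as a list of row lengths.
Row-insert each entry into an empty tableau.

After inserting 6: P = [[6]].
After inserting 4: P = [[4], [6]].
After inserting 3: P = [[3], [4], [6]].
After inserting 8: P = [[3, 8], [4], [6]].
After inserting 7: P = [[3, 7], [4, 8], [6]].
After inserting 5: P = [[3, 5], [4, 7], [6, 8]].
After inserting 2: P = [[2, 5], [3, 7], [4, 8], [6]].
After inserting 1: P = [[1, 5], [2, 7], [3, 8], [4], [6]].

The final insertion tableau P = [[1, 5], [2, 7], [3, 8], [4], [6]] has shape [2, 2, 2, 1, 1].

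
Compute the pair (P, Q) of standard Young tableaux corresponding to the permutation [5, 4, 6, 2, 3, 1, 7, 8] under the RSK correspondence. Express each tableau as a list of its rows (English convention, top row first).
P = [[1, 3, 7, 8], [2, 6], [4], [5]], Q = [[1, 3, 7, 8], [2, 5], [4], [6]]

Insert each entry of the permutation into P by Schensted row insertion, recording in Q the position of each new cell.

Insert 5: appended to row 1. P = [[5]].
Insert 4: 4 bumps 5 from row 1; 5 starts row 2. P = [[4], [5]].
Insert 6: appended to row 1. P = [[4, 6], [5]].
Insert 2: 2 bumps 4 from row 1; 4 bumps 5 from row 2; 5 starts row 3. P = [[2, 6], [4], [5]].
Insert 3: 3 bumps 6 from row 1; 6 appends to row 2. P = [[2, 3], [4, 6], [5]].
Insert 1: 1 bumps 2 from row 1; 2 bumps 4 from row 2; 4 bumps 5 from row 3; 5 starts row 4. P = [[1, 3], [2, 6], [4], [5]].
Insert 7: appended to row 1. P = [[1, 3, 7], [2, 6], [4], [5]].
Insert 8: appended to row 1. P = [[1, 3, 7, 8], [2, 6], [4], [5]].

So P = [[1, 3, 7, 8], [2, 6], [4], [5]], Q = [[1, 3, 7, 8], [2, 5], [4], [6]].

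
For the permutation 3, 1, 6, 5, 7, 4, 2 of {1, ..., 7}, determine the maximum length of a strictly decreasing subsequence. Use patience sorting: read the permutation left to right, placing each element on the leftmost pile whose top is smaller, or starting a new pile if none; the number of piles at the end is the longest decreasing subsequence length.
4

3: new pile. tops = [3]
1: new pile. tops = [3, 1]
6: onto pile 1 (replacing 3). tops = [6, 1]
5: onto pile 2 (replacing 1). tops = [6, 5]
7: onto pile 1 (replacing 6). tops = [7, 5]
4: new pile. tops = [7, 5, 4]
2: new pile. tops = [7, 5, 4, 2]

4 piles, so the longest decreasing subsequence has length 4.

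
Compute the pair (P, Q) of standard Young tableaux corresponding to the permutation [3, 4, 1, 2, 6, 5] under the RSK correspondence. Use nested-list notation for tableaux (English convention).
Insert each entry of the permutation into P by Schensted row insertion, recording in Q the position of each new cell.

Insert 3: appended to row 1. P = [[3]], Q = [[1]].
Insert 4: appended to row 1. P = [[3, 4]], Q = [[1, 2]].
Insert 1: 1 bumps 3 from row 1; 3 starts row 2. P = [[1, 4], [3]], Q = [[1, 2], [3]].
Insert 2: 2 bumps 4 from row 1; 4 appends to row 2. P = [[1, 2], [3, 4]], Q = [[1, 2], [3, 4]].
Insert 6: appended to row 1. P = [[1, 2, 6], [3, 4]], Q = [[1, 2, 5], [3, 4]].
Insert 5: 5 bumps 6 from row 1; 6 appends to row 2. P = [[1, 2, 5], [3, 4, 6]], Q = [[1, 2, 5], [3, 4, 6]].

So P = [[1, 2, 5], [3, 4, 6]], Q = [[1, 2, 5], [3, 4, 6]].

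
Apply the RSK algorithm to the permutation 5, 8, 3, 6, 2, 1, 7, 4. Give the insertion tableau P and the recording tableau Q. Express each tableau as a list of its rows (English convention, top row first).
Insert each entry of the permutation into P by Schensted row insertion, recording in Q the position of each new cell.

Insert 5: appended to row 1. P = [[5]], Q = [[1]].
Insert 8: appended to row 1. P = [[5, 8]], Q = [[1, 2]].
Insert 3: 3 bumps 5 from row 1; 5 starts row 2. P = [[3, 8], [5]], Q = [[1, 2], [3]].
Insert 6: 6 bumps 8 from row 1; 8 appends to row 2. P = [[3, 6], [5, 8]], Q = [[1, 2], [3, 4]].
Insert 2: 2 bumps 3 from row 1; 3 bumps 5 from row 2; 5 starts row 3. P = [[2, 6], [3, 8], [5]], Q = [[1, 2], [3, 4], [5]].
Insert 1: 1 bumps 2 from row 1; 2 bumps 3 from row 2; 3 bumps 5 from row 3; 5 starts row 4. P = [[1, 6], [2, 8], [3], [5]], Q = [[1, 2], [3, 4], [5], [6]].
Insert 7: appended to row 1. P = [[1, 6, 7], [2, 8], [3], [5]], Q = [[1, 2, 7], [3, 4], [5], [6]].
Insert 4: 4 bumps 6 from row 1; 6 bumps 8 from row 2; 8 appends to row 3. P = [[1, 4, 7], [2, 6], [3, 8], [5]], Q = [[1, 2, 7], [3, 4], [5, 8], [6]].

So P = [[1, 4, 7], [2, 6], [3, 8], [5]], Q = [[1, 2, 7], [3, 4], [5, 8], [6]].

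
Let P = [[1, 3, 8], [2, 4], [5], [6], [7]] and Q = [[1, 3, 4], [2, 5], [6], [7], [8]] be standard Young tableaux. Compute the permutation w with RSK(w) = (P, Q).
2 1 7 8 6 5 4 3

Reverse the RSK construction: for i from n down to 1, find the cell of Q containing i, remove the entry at that cell from P, and reverse-bump it up through P; the value ejected from row 1 is w(i).

Step i=8: Q has 8 at row 5, column 1; remove 7 from row 5 of P and reverse-bump: 7 enters row 4 and ejects 6; 6 enters row 3 and ejects 5; 5 enters row 2 and ejects 4; 4 enters row 1 and ejects 3. So w(8) = 3. P is now [[1, 4, 8], [2, 5], [6], [7]].
Step i=7: Q has 7 at row 4, column 1; remove 7 from row 4 of P and reverse-bump: 7 enters row 3 and ejects 6; 6 enters row 2 and ejects 5; 5 enters row 1 and ejects 4. So w(7) = 4. P is now [[1, 5, 8], [2, 6], [7]].
Step i=6: Q has 6 at row 3, column 1; remove 7 from row 3 of P and reverse-bump: 7 enters row 2 and ejects 6; 6 enters row 1 and ejects 5. So w(6) = 5. P is now [[1, 6, 8], [2, 7]].
Step i=5: Q has 5 at row 2, column 2; remove 7 from row 2 of P and reverse-bump: 7 enters row 1 and ejects 6. So w(5) = 6. P is now [[1, 7, 8], [2]].
Step i=4: Q has 4 at row 1, column 3; remove that cell from P, ejecting 8. So w(4) = 8. P is now [[1, 7], [2]].
Step i=3: Q has 3 at row 1, column 2; remove that cell from P, ejecting 7. So w(3) = 7. P is now [[1], [2]].
Step i=2: Q has 2 at row 2, column 1; remove 2 from row 2 of P and reverse-bump: 2 enters row 1 and ejects 1. So w(2) = 1. P is now [[2]].
Step i=1: Q has 1 at row 1, column 1; remove that cell from P, ejecting 2. So w(1) = 2. P is now [].

So w = 2 1 7 8 6 5 4 3.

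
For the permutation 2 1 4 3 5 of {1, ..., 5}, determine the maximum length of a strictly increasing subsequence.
3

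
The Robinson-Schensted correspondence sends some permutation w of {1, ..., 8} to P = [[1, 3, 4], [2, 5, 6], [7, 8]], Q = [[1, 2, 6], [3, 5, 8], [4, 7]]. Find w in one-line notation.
7 8 2 1 5 6 3 4

Reverse RSK: for i = n, n-1, ..., 1, locate i in Q, remove the corresponding corner cell from P, and reverse-bump its entry up through P; the value ejected from row 1 is w(i).

So w = 7 8 2 1 5 6 3 4.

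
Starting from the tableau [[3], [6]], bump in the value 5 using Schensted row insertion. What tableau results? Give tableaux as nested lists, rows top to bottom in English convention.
5 is larger than every entry of row 1, so it is appended to row 1. The new tableau is [[3, 5], [6]].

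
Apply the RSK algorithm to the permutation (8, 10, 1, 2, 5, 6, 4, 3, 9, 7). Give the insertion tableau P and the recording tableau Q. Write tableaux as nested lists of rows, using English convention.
P = [[1, 2, 3, 6, 7], [4, 9], [5, 10], [8]], Q = [[1, 2, 5, 6, 9], [3, 4], [7, 10], [8]]

Insert each entry of the permutation into P by Schensted row insertion, recording in Q the position of each new cell.

Insert 8: appended to row 1. P = [[8]], Q = [[1]].
Insert 10: appended to row 1. P = [[8, 10]], Q = [[1, 2]].
Insert 1: 1 bumps 8 from row 1; 8 starts row 2. P = [[1, 10], [8]], Q = [[1, 2], [3]].
Insert 2: 2 bumps 10 from row 1; 10 appends to row 2. P = [[1, 2], [8, 10]], Q = [[1, 2], [3, 4]].
Insert 5: appended to row 1. P = [[1, 2, 5], [8, 10]], Q = [[1, 2, 5], [3, 4]].
Insert 6: appended to row 1. P = [[1, 2, 5, 6], [8, 10]], Q = [[1, 2, 5, 6], [3, 4]].
Insert 4: 4 bumps 5 from row 1; 5 bumps 8 from row 2; 8 starts row 3. P = [[1, 2, 4, 6], [5, 10], [8]], Q = [[1, 2, 5, 6], [3, 4], [7]].
Insert 3: 3 bumps 4 from row 1; 4 bumps 5 from row 2; 5 bumps 8 from row 3; 8 starts row 4. P = [[1, 2, 3, 6], [4, 10], [5], [8]], Q = [[1, 2, 5, 6], [3, 4], [7], [8]].
Insert 9: appended to row 1. P = [[1, 2, 3, 6, 9], [4, 10], [5], [8]], Q = [[1, 2, 5, 6, 9], [3, 4], [7], [8]].
Insert 7: 7 bumps 9 from row 1; 9 bumps 10 from row 2; 10 appends to row 3. P = [[1, 2, 3, 6, 7], [4, 9], [5, 10], [8]], Q = [[1, 2, 5, 6, 9], [3, 4], [7, 10], [8]].

So P = [[1, 2, 3, 6, 7], [4, 9], [5, 10], [8]], Q = [[1, 2, 5, 6, 9], [3, 4], [7, 10], [8]].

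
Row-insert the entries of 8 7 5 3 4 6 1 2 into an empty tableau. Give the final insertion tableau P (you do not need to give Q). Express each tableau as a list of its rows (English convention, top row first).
Insert 8: appended to row 1. P = [[8]].
Insert 7: 7 bumps 8 from row 1; 8 starts row 2. P = [[7], [8]].
Insert 5: 5 bumps 7 from row 1; 7 bumps 8 from row 2; 8 starts row 3. P = [[5], [7], [8]].
Insert 3: 3 bumps 5 from row 1; 5 bumps 7 from row 2; 7 bumps 8 from row 3; 8 starts row 4. P = [[3], [5], [7], [8]].
Insert 4: appended to row 1. P = [[3, 4], [5], [7], [8]].
Insert 6: appended to row 1. P = [[3, 4, 6], [5], [7], [8]].
Insert 1: 1 bumps 3 from row 1; 3 bumps 5 from row 2; 5 bumps 7 from row 3; 7 bumps 8 from row 4; 8 starts row 5. P = [[1, 4, 6], [3], [5], [7], [8]].
Insert 2: 2 bumps 4 from row 1; 4 appends to row 2. P = [[1, 2, 6], [3, 4], [5], [7], [8]].

So P = [[1, 2, 6], [3, 4], [5], [7], [8]].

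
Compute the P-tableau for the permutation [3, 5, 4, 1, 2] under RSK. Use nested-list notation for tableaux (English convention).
P = [[1, 2], [3, 4], [5]]

Insert 3: appended to row 1. P = [[3]].
Insert 5: appended to row 1. P = [[3, 5]].
Insert 4: 4 bumps 5 from row 1; 5 starts row 2. P = [[3, 4], [5]].
Insert 1: 1 bumps 3 from row 1; 3 bumps 5 from row 2; 5 starts row 3. P = [[1, 4], [3], [5]].
Insert 2: 2 bumps 4 from row 1; 4 appends to row 2. P = [[1, 2], [3, 4], [5]].

So P = [[1, 2], [3, 4], [5]].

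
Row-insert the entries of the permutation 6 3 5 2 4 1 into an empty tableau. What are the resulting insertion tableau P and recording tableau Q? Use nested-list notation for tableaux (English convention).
Insert each entry of the permutation into P by Schensted row insertion, recording in Q the position of each new cell.

Insert 6: appended to row 1. P = [[6]], Q = [[1]].
Insert 3: 3 bumps 6 from row 1; 6 starts row 2. P = [[3], [6]], Q = [[1], [2]].
Insert 5: appended to row 1. P = [[3, 5], [6]], Q = [[1, 3], [2]].
Insert 2: 2 bumps 3 from row 1; 3 bumps 6 from row 2; 6 starts row 3. P = [[2, 5], [3], [6]], Q = [[1, 3], [2], [4]].
Insert 4: 4 bumps 5 from row 1; 5 appends to row 2. P = [[2, 4], [3, 5], [6]], Q = [[1, 3], [2, 5], [4]].
Insert 1: 1 bumps 2 from row 1; 2 bumps 3 from row 2; 3 bumps 6 from row 3; 6 starts row 4. P = [[1, 4], [2, 5], [3], [6]], Q = [[1, 3], [2, 5], [4], [6]].

So P = [[1, 4], [2, 5], [3], [6]], Q = [[1, 3], [2, 5], [4], [6]].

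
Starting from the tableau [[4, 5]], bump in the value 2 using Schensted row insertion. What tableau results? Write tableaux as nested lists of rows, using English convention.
[[2, 5], [4]]

In row 1, 2 replaces 4 (the leftmost entry greater than 2); 4 is bumped to row 2. 4 starts a new row 2. The new tableau is [[2, 5], [4]].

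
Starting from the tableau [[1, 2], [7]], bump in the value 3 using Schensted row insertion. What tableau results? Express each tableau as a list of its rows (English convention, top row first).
3 is larger than every entry of row 1, so it is appended to row 1. The new tableau is [[1, 2, 3], [7]].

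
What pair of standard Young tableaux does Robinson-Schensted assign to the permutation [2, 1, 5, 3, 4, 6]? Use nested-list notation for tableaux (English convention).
P = [[1, 3, 4, 6], [2, 5]], Q = [[1, 3, 5, 6], [2, 4]]

Insert each entry of the permutation into P by Schensted row insertion, recording in Q the position of each new cell.

Insert 2: appended to row 1. P = [[2]], Q = [[1]].
Insert 1: 1 bumps 2 from row 1; 2 starts row 2. P = [[1], [2]], Q = [[1], [2]].
Insert 5: appended to row 1. P = [[1, 5], [2]], Q = [[1, 3], [2]].
Insert 3: 3 bumps 5 from row 1; 5 appends to row 2. P = [[1, 3], [2, 5]], Q = [[1, 3], [2, 4]].
Insert 4: appended to row 1. P = [[1, 3, 4], [2, 5]], Q = [[1, 3, 5], [2, 4]].
Insert 6: appended to row 1. P = [[1, 3, 4, 6], [2, 5]], Q = [[1, 3, 5, 6], [2, 4]].

So P = [[1, 3, 4, 6], [2, 5]], Q = [[1, 3, 5, 6], [2, 4]].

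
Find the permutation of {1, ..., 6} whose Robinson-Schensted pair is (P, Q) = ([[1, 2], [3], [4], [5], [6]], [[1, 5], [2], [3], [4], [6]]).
Reverse the RSK construction: for i from n down to 1, find the cell of Q containing i, remove the entry at that cell from P, and reverse-bump it up through P; the value ejected from row 1 is w(i).

Step i=6: Q has 6 at row 5, column 1; remove 6 from row 5 of P and reverse-bump: 6 enters row 4 and ejects 5; 5 enters row 3 and ejects 4; 4 enters row 2 and ejects 3; 3 enters row 1 and ejects 2. So w(6) = 2. P is now [[1, 3], [4], [5], [6]].
Step i=5: Q has 5 at row 1, column 2; remove that cell from P, ejecting 3. So w(5) = 3. P is now [[1], [4], [5], [6]].
Step i=4: Q has 4 at row 4, column 1; remove 6 from row 4 of P and reverse-bump: 6 enters row 3 and ejects 5; 5 enters row 2 and ejects 4; 4 enters row 1 and ejects 1. So w(4) = 1. P is now [[4], [5], [6]].
Step i=3: Q has 3 at row 3, column 1; remove 6 from row 3 of P and reverse-bump: 6 enters row 2 and ejects 5; 5 enters row 1 and ejects 4. So w(3) = 4. P is now [[5], [6]].
Step i=2: Q has 2 at row 2, column 1; remove 6 from row 2 of P and reverse-bump: 6 enters row 1 and ejects 5. So w(2) = 5. P is now [[6]].
Step i=1: Q has 1 at row 1, column 1; remove that cell from P, ejecting 6. So w(1) = 6. P is now [].

So w = 6 5 4 1 3 2.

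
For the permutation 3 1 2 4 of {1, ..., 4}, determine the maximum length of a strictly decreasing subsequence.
2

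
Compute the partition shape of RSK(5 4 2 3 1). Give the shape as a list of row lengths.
Row-insert each entry into an empty tableau.

After inserting 5: P = [[5]].
After inserting 4: P = [[4], [5]].
After inserting 2: P = [[2], [4], [5]].
After inserting 3: P = [[2, 3], [4], [5]].
After inserting 1: P = [[1, 3], [2], [4], [5]].

The final insertion tableau P = [[1, 3], [2], [4], [5]] has shape [2, 1, 1, 1].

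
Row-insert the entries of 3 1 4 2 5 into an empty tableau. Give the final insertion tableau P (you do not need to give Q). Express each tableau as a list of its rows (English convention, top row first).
Insert 3: appended to row 1. P = [[3]].
Insert 1: 1 bumps 3 from row 1; 3 starts row 2. P = [[1], [3]].
Insert 4: appended to row 1. P = [[1, 4], [3]].
Insert 2: 2 bumps 4 from row 1; 4 appends to row 2. P = [[1, 2], [3, 4]].
Insert 5: appended to row 1. P = [[1, 2, 5], [3, 4]].

So P = [[1, 2, 5], [3, 4]].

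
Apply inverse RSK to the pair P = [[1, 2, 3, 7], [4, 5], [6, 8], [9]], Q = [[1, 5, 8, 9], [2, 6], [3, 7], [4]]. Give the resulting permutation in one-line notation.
9 6 4 1 8 5 2 3 7

Reverse the RSK construction: for i from n down to 1, find the cell of Q containing i, remove the entry at that cell from P, and reverse-bump it up through P; the value ejected from row 1 is w(i).

Step i=9: Q has 9 at row 1, column 4; remove that cell from P, ejecting 7. So w(9) = 7. P is now [[1, 2, 3], [4, 5], [6, 8], [9]].
Step i=8: Q has 8 at row 1, column 3; remove that cell from P, ejecting 3. So w(8) = 3. P is now [[1, 2], [4, 5], [6, 8], [9]].
Step i=7: Q has 7 at row 3, column 2; remove 8 from row 3 of P and reverse-bump: 8 enters row 2 and ejects 5; 5 enters row 1 and ejects 2. So w(7) = 2. P is now [[1, 5], [4, 8], [6], [9]].
Step i=6: Q has 6 at row 2, column 2; remove 8 from row 2 of P and reverse-bump: 8 enters row 1 and ejects 5. So w(6) = 5. P is now [[1, 8], [4], [6], [9]].
Step i=5: Q has 5 at row 1, column 2; remove that cell from P, ejecting 8. So w(5) = 8. P is now [[1], [4], [6], [9]].
Step i=4: Q has 4 at row 4, column 1; remove 9 from row 4 of P and reverse-bump: 9 enters row 3 and ejects 6; 6 enters row 2 and ejects 4; 4 enters row 1 and ejects 1. So w(4) = 1. P is now [[4], [6], [9]].
Step i=3: Q has 3 at row 3, column 1; remove 9 from row 3 of P and reverse-bump: 9 enters row 2 and ejects 6; 6 enters row 1 and ejects 4. So w(3) = 4. P is now [[6], [9]].
Step i=2: Q has 2 at row 2, column 1; remove 9 from row 2 of P and reverse-bump: 9 enters row 1 and ejects 6. So w(2) = 6. P is now [[9]].
Step i=1: Q has 1 at row 1, column 1; remove that cell from P, ejecting 9. So w(1) = 9. P is now [].

So w = 9 6 4 1 8 5 2 3 7.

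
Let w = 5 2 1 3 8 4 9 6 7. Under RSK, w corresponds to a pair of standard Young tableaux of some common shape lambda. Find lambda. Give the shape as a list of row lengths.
[5, 3, 1]

Row-insert each entry into an empty tableau.

After inserting 5: P = [[5]].
After inserting 2: P = [[2], [5]].
After inserting 1: P = [[1], [2], [5]].
After inserting 3: P = [[1, 3], [2], [5]].
After inserting 8: P = [[1, 3, 8], [2], [5]].
After inserting 4: P = [[1, 3, 4], [2, 8], [5]].
After inserting 9: P = [[1, 3, 4, 9], [2, 8], [5]].
After inserting 6: P = [[1, 3, 4, 6], [2, 8, 9], [5]].
After inserting 7: P = [[1, 3, 4, 6, 7], [2, 8, 9], [5]].

The final insertion tableau P = [[1, 3, 4, 6, 7], [2, 8, 9], [5]] has shape [5, 3, 1].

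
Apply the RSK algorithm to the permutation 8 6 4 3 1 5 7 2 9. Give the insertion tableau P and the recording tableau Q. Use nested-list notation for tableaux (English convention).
Insert each entry of the permutation into P by Schensted row insertion, recording in Q the position of each new cell.

Insert 8: appended to row 1. P = [[8]], Q = [[1]].
Insert 6: 6 bumps 8 from row 1; 8 starts row 2. P = [[6], [8]], Q = [[1], [2]].
Insert 4: 4 bumps 6 from row 1; 6 bumps 8 from row 2; 8 starts row 3. P = [[4], [6], [8]], Q = [[1], [2], [3]].
Insert 3: 3 bumps 4 from row 1; 4 bumps 6 from row 2; 6 bumps 8 from row 3; 8 starts row 4. P = [[3], [4], [6], [8]], Q = [[1], [2], [3], [4]].
Insert 1: 1 bumps 3 from row 1; 3 bumps 4 from row 2; 4 bumps 6 from row 3; 6 bumps 8 from row 4; 8 starts row 5. P = [[1], [3], [4], [6], [8]], Q = [[1], [2], [3], [4], [5]].
Insert 5: appended to row 1. P = [[1, 5], [3], [4], [6], [8]], Q = [[1, 6], [2], [3], [4], [5]].
Insert 7: appended to row 1. P = [[1, 5, 7], [3], [4], [6], [8]], Q = [[1, 6, 7], [2], [3], [4], [5]].
Insert 2: 2 bumps 5 from row 1; 5 appends to row 2. P = [[1, 2, 7], [3, 5], [4], [6], [8]], Q = [[1, 6, 7], [2, 8], [3], [4], [5]].
Insert 9: appended to row 1. P = [[1, 2, 7, 9], [3, 5], [4], [6], [8]], Q = [[1, 6, 7, 9], [2, 8], [3], [4], [5]].

So P = [[1, 2, 7, 9], [3, 5], [4], [6], [8]], Q = [[1, 6, 7, 9], [2, 8], [3], [4], [5]].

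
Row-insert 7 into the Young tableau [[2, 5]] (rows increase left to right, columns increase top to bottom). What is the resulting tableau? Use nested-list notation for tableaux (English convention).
[[2, 5, 7]]

7 is larger than every entry of row 1, so it is appended to row 1. The new tableau is [[2, 5, 7]].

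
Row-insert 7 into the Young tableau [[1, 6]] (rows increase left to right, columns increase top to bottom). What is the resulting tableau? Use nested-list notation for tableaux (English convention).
[[1, 6, 7]]

7 is larger than every entry of row 1, so it is appended to row 1. The new tableau is [[1, 6, 7]].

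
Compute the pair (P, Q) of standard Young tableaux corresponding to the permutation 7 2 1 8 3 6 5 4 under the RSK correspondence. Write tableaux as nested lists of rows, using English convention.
Insert each entry of the permutation into P by Schensted row insertion, recording in Q the position of each new cell.

Insert 7: appended to row 1. P = [[7]].
Insert 2: 2 bumps 7 from row 1; 7 starts row 2. P = [[2], [7]].
Insert 1: 1 bumps 2 from row 1; 2 bumps 7 from row 2; 7 starts row 3. P = [[1], [2], [7]].
Insert 8: appended to row 1. P = [[1, 8], [2], [7]].
Insert 3: 3 bumps 8 from row 1; 8 appends to row 2. P = [[1, 3], [2, 8], [7]].
Insert 6: appended to row 1. P = [[1, 3, 6], [2, 8], [7]].
Insert 5: 5 bumps 6 from row 1; 6 bumps 8 from row 2; 8 appends to row 3. P = [[1, 3, 5], [2, 6], [7, 8]].
Insert 4: 4 bumps 5 from row 1; 5 bumps 6 from row 2; 6 bumps 7 from row 3; 7 starts row 4. P = [[1, 3, 4], [2, 5], [6, 8], [7]].

So P = [[1, 3, 4], [2, 5], [6, 8], [7]], Q = [[1, 4, 6], [2, 5], [3, 7], [8]].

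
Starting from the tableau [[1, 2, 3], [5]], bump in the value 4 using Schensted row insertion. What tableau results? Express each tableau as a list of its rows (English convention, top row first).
[[1, 2, 3, 4], [5]]

4 is larger than every entry of row 1, so it is appended to row 1. The new tableau is [[1, 2, 3, 4], [5]].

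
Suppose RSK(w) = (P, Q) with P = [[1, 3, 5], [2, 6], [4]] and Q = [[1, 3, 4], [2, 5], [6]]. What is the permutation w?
Reverse the RSK construction: for i from n down to 1, find the cell of Q containing i, remove the entry at that cell from P, and reverse-bump it up through P; the value ejected from row 1 is w(i).

Step i=6: Q has 6 at row 3, column 1; remove 4 from row 3 of P and reverse-bump: 4 enters row 2 and ejects 2; 2 enters row 1 and ejects 1. So w(6) = 1. P is now [[2, 3, 5], [4, 6]].
Step i=5: Q has 5 at row 2, column 2; remove 6 from row 2 of P and reverse-bump: 6 enters row 1 and ejects 5. So w(5) = 5. P is now [[2, 3, 6], [4]].
Step i=4: Q has 4 at row 1, column 3; remove that cell from P, ejecting 6. So w(4) = 6. P is now [[2, 3], [4]].
Step i=3: Q has 3 at row 1, column 2; remove that cell from P, ejecting 3. So w(3) = 3. P is now [[2], [4]].
Step i=2: Q has 2 at row 2, column 1; remove 4 from row 2 of P and reverse-bump: 4 enters row 1 and ejects 2. So w(2) = 2. P is now [[4]].
Step i=1: Q has 1 at row 1, column 1; remove that cell from P, ejecting 4. So w(1) = 4. P is now [].

So w = 4 2 3 6 5 1.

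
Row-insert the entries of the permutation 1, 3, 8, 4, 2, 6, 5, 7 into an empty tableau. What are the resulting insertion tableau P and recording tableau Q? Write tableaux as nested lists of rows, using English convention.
Insert each entry of the permutation into P by Schensted row insertion, recording in Q the position of each new cell.

After inserting 1: P = [[1]].
After inserting 3: P = [[1, 3]].
After inserting 8: P = [[1, 3, 8]].
After inserting 4: P = [[1, 3, 4], [8]].
After inserting 2: P = [[1, 2, 4], [3], [8]].
After inserting 6: P = [[1, 2, 4, 6], [3], [8]].
After inserting 5: P = [[1, 2, 4, 5], [3, 6], [8]].
After inserting 7: P = [[1, 2, 4, 5, 7], [3, 6], [8]].

So P = [[1, 2, 4, 5, 7], [3, 6], [8]], Q = [[1, 2, 3, 6, 8], [4, 7], [5]].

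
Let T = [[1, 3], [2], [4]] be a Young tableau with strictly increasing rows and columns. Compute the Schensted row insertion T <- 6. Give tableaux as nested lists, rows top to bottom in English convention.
[[1, 3, 6], [2], [4]]

6 is larger than every entry of row 1, so it is appended to row 1. The new tableau is [[1, 3, 6], [2], [4]].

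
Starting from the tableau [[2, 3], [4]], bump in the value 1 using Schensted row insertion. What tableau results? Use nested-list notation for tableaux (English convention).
In row 1, 1 replaces 2 (the leftmost entry greater than 1); 2 is bumped to row 2. In row 2, 2 replaces 4 (the leftmost entry greater than 2); 4 is bumped to row 3. 4 starts a new row 3. The new tableau is [[1, 3], [2], [4]].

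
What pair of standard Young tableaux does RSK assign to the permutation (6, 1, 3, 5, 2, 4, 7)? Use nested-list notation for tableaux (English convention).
Insert each entry of the permutation into P by Schensted row insertion, recording in Q the position of each new cell.

Insert 6: appended to row 1. P = [[6]].
Insert 1: 1 bumps 6 from row 1; 6 starts row 2. P = [[1], [6]].
Insert 3: appended to row 1. P = [[1, 3], [6]].
Insert 5: appended to row 1. P = [[1, 3, 5], [6]].
Insert 2: 2 bumps 3 from row 1; 3 bumps 6 from row 2; 6 starts row 3. P = [[1, 2, 5], [3], [6]].
Insert 4: 4 bumps 5 from row 1; 5 appends to row 2. P = [[1, 2, 4], [3, 5], [6]].
Insert 7: appended to row 1. P = [[1, 2, 4, 7], [3, 5], [6]].

So P = [[1, 2, 4, 7], [3, 5], [6]], Q = [[1, 3, 4, 7], [2, 6], [5]].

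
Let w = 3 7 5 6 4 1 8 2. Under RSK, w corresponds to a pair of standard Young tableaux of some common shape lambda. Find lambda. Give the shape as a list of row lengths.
[4, 2, 1, 1]

RSK row insertion gives P = [[1, 2, 6, 8], [3, 4], [5], [7]], which has shape [4, 2, 1, 1].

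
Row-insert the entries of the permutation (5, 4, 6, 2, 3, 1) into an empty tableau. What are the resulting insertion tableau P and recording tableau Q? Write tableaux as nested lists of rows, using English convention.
Insert each entry of the permutation into P by Schensted row insertion, recording in Q the position of each new cell.

Insert 5: appended to row 1. P = [[5]].
Insert 4: 4 bumps 5 from row 1; 5 starts row 2. P = [[4], [5]].
Insert 6: appended to row 1. P = [[4, 6], [5]].
Insert 2: 2 bumps 4 from row 1; 4 bumps 5 from row 2; 5 starts row 3. P = [[2, 6], [4], [5]].
Insert 3: 3 bumps 6 from row 1; 6 appends to row 2. P = [[2, 3], [4, 6], [5]].
Insert 1: 1 bumps 2 from row 1; 2 bumps 4 from row 2; 4 bumps 5 from row 3; 5 starts row 4. P = [[1, 3], [2, 6], [4], [5]].

So P = [[1, 3], [2, 6], [4], [5]], Q = [[1, 3], [2, 5], [4], [6]].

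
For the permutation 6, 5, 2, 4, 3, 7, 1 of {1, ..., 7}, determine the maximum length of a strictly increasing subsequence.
3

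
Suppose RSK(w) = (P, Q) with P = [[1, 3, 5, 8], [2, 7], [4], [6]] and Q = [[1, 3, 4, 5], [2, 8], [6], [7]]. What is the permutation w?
6 2 4 7 8 3 1 5

Reverse the RSK construction: for i from n down to 1, find the cell of Q containing i, remove the entry at that cell from P, and reverse-bump it up through P; the value ejected from row 1 is w(i).

Step i=8: Q has 8 at row 2, column 2; remove 7 from row 2 of P and reverse-bump: 7 enters row 1 and ejects 5. So w(8) = 5. P is now [[1, 3, 7, 8], [2], [4], [6]].
Step i=7: Q has 7 at row 4, column 1; remove 6 from row 4 of P and reverse-bump: 6 enters row 3 and ejects 4; 4 enters row 2 and ejects 2; 2 enters row 1 and ejects 1. So w(7) = 1. P is now [[2, 3, 7, 8], [4], [6]].
Step i=6: Q has 6 at row 3, column 1; remove 6 from row 3 of P and reverse-bump: 6 enters row 2 and ejects 4; 4 enters row 1 and ejects 3. So w(6) = 3. P is now [[2, 4, 7, 8], [6]].
Step i=5: Q has 5 at row 1, column 4; remove that cell from P, ejecting 8. So w(5) = 8. P is now [[2, 4, 7], [6]].
Step i=4: Q has 4 at row 1, column 3; remove that cell from P, ejecting 7. So w(4) = 7. P is now [[2, 4], [6]].
Step i=3: Q has 3 at row 1, column 2; remove that cell from P, ejecting 4. So w(3) = 4. P is now [[2], [6]].
Step i=2: Q has 2 at row 2, column 1; remove 6 from row 2 of P and reverse-bump: 6 enters row 1 and ejects 2. So w(2) = 2. P is now [[6]].
Step i=1: Q has 1 at row 1, column 1; remove that cell from P, ejecting 6. So w(1) = 6. P is now [].

So w = 6 2 4 7 8 3 1 5.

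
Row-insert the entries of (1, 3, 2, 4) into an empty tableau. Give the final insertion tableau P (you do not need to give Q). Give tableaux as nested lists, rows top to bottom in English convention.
P = [[1, 2, 4], [3]]

Insert 1: appended to row 1. P = [[1]].
Insert 3: appended to row 1. P = [[1, 3]].
Insert 2: 2 bumps 3 from row 1; 3 starts row 2. P = [[1, 2], [3]].
Insert 4: appended to row 1. P = [[1, 2, 4], [3]].

So P = [[1, 2, 4], [3]].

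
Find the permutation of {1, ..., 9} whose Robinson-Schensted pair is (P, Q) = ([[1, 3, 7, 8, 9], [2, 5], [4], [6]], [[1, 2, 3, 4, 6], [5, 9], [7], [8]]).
Reverse the RSK construction: for i from n down to 1, find the cell of Q containing i, remove the entry at that cell from P, and reverse-bump it up through P; the value ejected from row 1 is w(i).

Step i=9: Q has 9 at row 2, column 2; remove 5 from row 2 of P and reverse-bump: 5 enters row 1 and ejects 3. So w(9) = 3. P is now [[1, 5, 7, 8, 9], [2], [4], [6]].
Step i=8: Q has 8 at row 4, column 1; remove 6 from row 4 of P and reverse-bump: 6 enters row 3 and ejects 4; 4 enters row 2 and ejects 2; 2 enters row 1 and ejects 1. So w(8) = 1. P is now [[2, 5, 7, 8, 9], [4], [6]].
Step i=7: Q has 7 at row 3, column 1; remove 6 from row 3 of P and reverse-bump: 6 enters row 2 and ejects 4; 4 enters row 1 and ejects 2. So w(7) = 2. P is now [[4, 5, 7, 8, 9], [6]].
Step i=6: Q has 6 at row 1, column 5; remove that cell from P, ejecting 9. So w(6) = 9. P is now [[4, 5, 7, 8], [6]].
Step i=5: Q has 5 at row 2, column 1; remove 6 from row 2 of P and reverse-bump: 6 enters row 1 and ejects 5. So w(5) = 5. P is now [[4, 6, 7, 8]].
Step i=4: Q has 4 at row 1, column 4; remove that cell from P, ejecting 8. So w(4) = 8. P is now [[4, 6, 7]].
Step i=3: Q has 3 at row 1, column 3; remove that cell from P, ejecting 7. So w(3) = 7. P is now [[4, 6]].
Step i=2: Q has 2 at row 1, column 2; remove that cell from P, ejecting 6. So w(2) = 6. P is now [[4]].
Step i=1: Q has 1 at row 1, column 1; remove that cell from P, ejecting 4. So w(1) = 4. P is now [].

So w = 4 6 7 8 5 9 2 1 3.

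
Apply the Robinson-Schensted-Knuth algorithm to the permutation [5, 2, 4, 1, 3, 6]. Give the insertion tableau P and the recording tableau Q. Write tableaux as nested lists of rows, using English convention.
P = [[1, 3, 6], [2, 4], [5]], Q = [[1, 3, 6], [2, 5], [4]]

Insert each entry of the permutation into P by Schensted row insertion, recording in Q the position of each new cell.

Insert 5: appended to row 1. P = [[5]].
Insert 2: 2 bumps 5 from row 1; 5 starts row 2. P = [[2], [5]].
Insert 4: appended to row 1. P = [[2, 4], [5]].
Insert 1: 1 bumps 2 from row 1; 2 bumps 5 from row 2; 5 starts row 3. P = [[1, 4], [2], [5]].
Insert 3: 3 bumps 4 from row 1; 4 appends to row 2. P = [[1, 3], [2, 4], [5]].
Insert 6: appended to row 1. P = [[1, 3, 6], [2, 4], [5]].

So P = [[1, 3, 6], [2, 4], [5]], Q = [[1, 3, 6], [2, 5], [4]].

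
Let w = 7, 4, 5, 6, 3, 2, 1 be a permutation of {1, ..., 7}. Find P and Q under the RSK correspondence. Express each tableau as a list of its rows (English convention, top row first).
Insert each entry of the permutation into P by Schensted row insertion, recording in Q the position of each new cell.

Insert 7: appended to row 1. P = [[7]], Q = [[1]].
Insert 4: 4 bumps 7 from row 1; 7 starts row 2. P = [[4], [7]], Q = [[1], [2]].
Insert 5: appended to row 1. P = [[4, 5], [7]], Q = [[1, 3], [2]].
Insert 6: appended to row 1. P = [[4, 5, 6], [7]], Q = [[1, 3, 4], [2]].
Insert 3: 3 bumps 4 from row 1; 4 bumps 7 from row 2; 7 starts row 3. P = [[3, 5, 6], [4], [7]], Q = [[1, 3, 4], [2], [5]].
Insert 2: 2 bumps 3 from row 1; 3 bumps 4 from row 2; 4 bumps 7 from row 3; 7 starts row 4. P = [[2, 5, 6], [3], [4], [7]], Q = [[1, 3, 4], [2], [5], [6]].
Insert 1: 1 bumps 2 from row 1; 2 bumps 3 from row 2; 3 bumps 4 from row 3; 4 bumps 7 from row 4; 7 starts row 5. P = [[1, 5, 6], [2], [3], [4], [7]], Q = [[1, 3, 4], [2], [5], [6], [7]].

So P = [[1, 5, 6], [2], [3], [4], [7]], Q = [[1, 3, 4], [2], [5], [6], [7]].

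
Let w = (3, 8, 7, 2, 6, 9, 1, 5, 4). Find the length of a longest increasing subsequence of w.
3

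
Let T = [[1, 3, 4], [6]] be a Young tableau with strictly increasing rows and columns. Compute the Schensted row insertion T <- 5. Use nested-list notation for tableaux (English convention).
[[1, 3, 4, 5], [6]]

5 is larger than every entry of row 1, so it is appended to row 1. The new tableau is [[1, 3, 4, 5], [6]].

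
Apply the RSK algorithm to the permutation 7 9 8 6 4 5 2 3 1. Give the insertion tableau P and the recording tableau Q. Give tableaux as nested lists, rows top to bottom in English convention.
Insert each entry of the permutation into P by Schensted row insertion, recording in Q the position of each new cell.

Insert 7: appended to row 1. P = [[7]].
Insert 9: appended to row 1. P = [[7, 9]].
Insert 8: 8 bumps 9 from row 1; 9 starts row 2. P = [[7, 8], [9]].
Insert 6: 6 bumps 7 from row 1; 7 bumps 9 from row 2; 9 starts row 3. P = [[6, 8], [7], [9]].
Insert 4: 4 bumps 6 from row 1; 6 bumps 7 from row 2; 7 bumps 9 from row 3; 9 starts row 4. P = [[4, 8], [6], [7], [9]].
Insert 5: 5 bumps 8 from row 1; 8 appends to row 2. P = [[4, 5], [6, 8], [7], [9]].
Insert 2: 2 bumps 4 from row 1; 4 bumps 6 from row 2; 6 bumps 7 from row 3; 7 bumps 9 from row 4; 9 starts row 5. P = [[2, 5], [4, 8], [6], [7], [9]].
Insert 3: 3 bumps 5 from row 1; 5 bumps 8 from row 2; 8 appends to row 3. P = [[2, 3], [4, 5], [6, 8], [7], [9]].
Insert 1: 1 bumps 2 from row 1; 2 bumps 4 from row 2; 4 bumps 6 from row 3; 6 bumps 7 from row 4; 7 bumps 9 from row 5; 9 starts row 6. P = [[1, 3], [2, 5], [4, 8], [6], [7], [9]].

So P = [[1, 3], [2, 5], [4, 8], [6], [7], [9]], Q = [[1, 2], [3, 6], [4, 8], [5], [7], [9]].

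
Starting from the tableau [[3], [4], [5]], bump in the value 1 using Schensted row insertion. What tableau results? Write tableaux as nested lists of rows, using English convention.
In row 1, 1 replaces 3 (the leftmost entry greater than 1); 3 is bumped to row 2. In row 2, 3 replaces 4 (the leftmost entry greater than 3); 4 is bumped to row 3. In row 3, 4 replaces 5 (the leftmost entry greater than 4); 5 is bumped to row 4. 5 starts a new row 4. The new tableau is [[1], [3], [4], [5]].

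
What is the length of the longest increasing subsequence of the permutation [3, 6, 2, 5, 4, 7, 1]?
3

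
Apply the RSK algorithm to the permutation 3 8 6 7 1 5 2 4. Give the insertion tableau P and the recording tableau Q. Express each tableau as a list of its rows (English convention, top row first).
Insert each entry of the permutation into P by Schensted row insertion, recording in Q the position of each new cell.

Insert 3: appended to row 1. P = [[3]], Q = [[1]].
Insert 8: appended to row 1. P = [[3, 8]], Q = [[1, 2]].
Insert 6: 6 bumps 8 from row 1; 8 starts row 2. P = [[3, 6], [8]], Q = [[1, 2], [3]].
Insert 7: appended to row 1. P = [[3, 6, 7], [8]], Q = [[1, 2, 4], [3]].
Insert 1: 1 bumps 3 from row 1; 3 bumps 8 from row 2; 8 starts row 3. P = [[1, 6, 7], [3], [8]], Q = [[1, 2, 4], [3], [5]].
Insert 5: 5 bumps 6 from row 1; 6 appends to row 2. P = [[1, 5, 7], [3, 6], [8]], Q = [[1, 2, 4], [3, 6], [5]].
Insert 2: 2 bumps 5 from row 1; 5 bumps 6 from row 2; 6 bumps 8 from row 3; 8 starts row 4. P = [[1, 2, 7], [3, 5], [6], [8]], Q = [[1, 2, 4], [3, 6], [5], [7]].
Insert 4: 4 bumps 7 from row 1; 7 appends to row 2. P = [[1, 2, 4], [3, 5, 7], [6], [8]], Q = [[1, 2, 4], [3, 6, 8], [5], [7]].

So P = [[1, 2, 4], [3, 5, 7], [6], [8]], Q = [[1, 2, 4], [3, 6, 8], [5], [7]].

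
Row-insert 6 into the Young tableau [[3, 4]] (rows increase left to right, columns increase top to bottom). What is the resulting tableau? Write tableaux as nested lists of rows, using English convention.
[[3, 4, 6]]

6 is larger than every entry of row 1, so it is appended to row 1. The new tableau is [[3, 4, 6]].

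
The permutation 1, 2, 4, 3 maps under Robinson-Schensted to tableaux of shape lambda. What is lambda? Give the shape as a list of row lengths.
[3, 1]

Row-insert each entry into an empty tableau.

After inserting 1: P = [[1]].
After inserting 2: P = [[1, 2]].
After inserting 4: P = [[1, 2, 4]].
After inserting 3: P = [[1, 2, 3], [4]].

The final insertion tableau P = [[1, 2, 3], [4]] has shape [3, 1].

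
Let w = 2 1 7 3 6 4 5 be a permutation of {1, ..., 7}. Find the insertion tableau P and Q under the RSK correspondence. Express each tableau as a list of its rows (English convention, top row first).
Insert each entry of the permutation into P by Schensted row insertion, recording in Q the position of each new cell.

Insert 2: appended to row 1. P = [[2]], Q = [[1]].
Insert 1: 1 bumps 2 from row 1; 2 starts row 2. P = [[1], [2]], Q = [[1], [2]].
Insert 7: appended to row 1. P = [[1, 7], [2]], Q = [[1, 3], [2]].
Insert 3: 3 bumps 7 from row 1; 7 appends to row 2. P = [[1, 3], [2, 7]], Q = [[1, 3], [2, 4]].
Insert 6: appended to row 1. P = [[1, 3, 6], [2, 7]], Q = [[1, 3, 5], [2, 4]].
Insert 4: 4 bumps 6 from row 1; 6 bumps 7 from row 2; 7 starts row 3. P = [[1, 3, 4], [2, 6], [7]], Q = [[1, 3, 5], [2, 4], [6]].
Insert 5: appended to row 1. P = [[1, 3, 4, 5], [2, 6], [7]], Q = [[1, 3, 5, 7], [2, 4], [6]].

So P = [[1, 3, 4, 5], [2, 6], [7]], Q = [[1, 3, 5, 7], [2, 4], [6]].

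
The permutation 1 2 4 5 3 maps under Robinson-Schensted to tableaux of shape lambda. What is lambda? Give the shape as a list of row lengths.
Row-insert each entry into an empty tableau.

After inserting 1: P = [[1]].
After inserting 2: P = [[1, 2]].
After inserting 4: P = [[1, 2, 4]].
After inserting 5: P = [[1, 2, 4, 5]].
After inserting 3: P = [[1, 2, 3, 5], [4]].

The final insertion tableau P = [[1, 2, 3, 5], [4]] has shape [4, 1].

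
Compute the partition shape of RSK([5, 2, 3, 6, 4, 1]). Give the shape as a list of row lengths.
[3, 2, 1]

RSK row insertion gives P = [[1, 3, 4], [2, 6], [5]], which has shape [3, 2, 1].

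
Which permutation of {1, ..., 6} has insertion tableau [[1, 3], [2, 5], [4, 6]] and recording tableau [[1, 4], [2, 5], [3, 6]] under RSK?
Reverse the RSK construction: for i from n down to 1, find the cell of Q containing i, remove the entry at that cell from P, and reverse-bump it up through P; the value ejected from row 1 is w(i).

Step i=6: Q has 6 at row 3, column 2; remove 6 from row 3 of P and reverse-bump: 6 enters row 2 and ejects 5; 5 enters row 1 and ejects 3. So w(6) = 3. P is now [[1, 5], [2, 6], [4]].
Step i=5: Q has 5 at row 2, column 2; remove 6 from row 2 of P and reverse-bump: 6 enters row 1 and ejects 5. So w(5) = 5. P is now [[1, 6], [2], [4]].
Step i=4: Q has 4 at row 1, column 2; remove that cell from P, ejecting 6. So w(4) = 6. P is now [[1], [2], [4]].
Step i=3: Q has 3 at row 3, column 1; remove 4 from row 3 of P and reverse-bump: 4 enters row 2 and ejects 2; 2 enters row 1 and ejects 1. So w(3) = 1. P is now [[2], [4]].
Step i=2: Q has 2 at row 2, column 1; remove 4 from row 2 of P and reverse-bump: 4 enters row 1 and ejects 2. So w(2) = 2. P is now [[4]].
Step i=1: Q has 1 at row 1, column 1; remove that cell from P, ejecting 4. So w(1) = 4. P is now [].

So w = 4 2 1 6 5 3.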